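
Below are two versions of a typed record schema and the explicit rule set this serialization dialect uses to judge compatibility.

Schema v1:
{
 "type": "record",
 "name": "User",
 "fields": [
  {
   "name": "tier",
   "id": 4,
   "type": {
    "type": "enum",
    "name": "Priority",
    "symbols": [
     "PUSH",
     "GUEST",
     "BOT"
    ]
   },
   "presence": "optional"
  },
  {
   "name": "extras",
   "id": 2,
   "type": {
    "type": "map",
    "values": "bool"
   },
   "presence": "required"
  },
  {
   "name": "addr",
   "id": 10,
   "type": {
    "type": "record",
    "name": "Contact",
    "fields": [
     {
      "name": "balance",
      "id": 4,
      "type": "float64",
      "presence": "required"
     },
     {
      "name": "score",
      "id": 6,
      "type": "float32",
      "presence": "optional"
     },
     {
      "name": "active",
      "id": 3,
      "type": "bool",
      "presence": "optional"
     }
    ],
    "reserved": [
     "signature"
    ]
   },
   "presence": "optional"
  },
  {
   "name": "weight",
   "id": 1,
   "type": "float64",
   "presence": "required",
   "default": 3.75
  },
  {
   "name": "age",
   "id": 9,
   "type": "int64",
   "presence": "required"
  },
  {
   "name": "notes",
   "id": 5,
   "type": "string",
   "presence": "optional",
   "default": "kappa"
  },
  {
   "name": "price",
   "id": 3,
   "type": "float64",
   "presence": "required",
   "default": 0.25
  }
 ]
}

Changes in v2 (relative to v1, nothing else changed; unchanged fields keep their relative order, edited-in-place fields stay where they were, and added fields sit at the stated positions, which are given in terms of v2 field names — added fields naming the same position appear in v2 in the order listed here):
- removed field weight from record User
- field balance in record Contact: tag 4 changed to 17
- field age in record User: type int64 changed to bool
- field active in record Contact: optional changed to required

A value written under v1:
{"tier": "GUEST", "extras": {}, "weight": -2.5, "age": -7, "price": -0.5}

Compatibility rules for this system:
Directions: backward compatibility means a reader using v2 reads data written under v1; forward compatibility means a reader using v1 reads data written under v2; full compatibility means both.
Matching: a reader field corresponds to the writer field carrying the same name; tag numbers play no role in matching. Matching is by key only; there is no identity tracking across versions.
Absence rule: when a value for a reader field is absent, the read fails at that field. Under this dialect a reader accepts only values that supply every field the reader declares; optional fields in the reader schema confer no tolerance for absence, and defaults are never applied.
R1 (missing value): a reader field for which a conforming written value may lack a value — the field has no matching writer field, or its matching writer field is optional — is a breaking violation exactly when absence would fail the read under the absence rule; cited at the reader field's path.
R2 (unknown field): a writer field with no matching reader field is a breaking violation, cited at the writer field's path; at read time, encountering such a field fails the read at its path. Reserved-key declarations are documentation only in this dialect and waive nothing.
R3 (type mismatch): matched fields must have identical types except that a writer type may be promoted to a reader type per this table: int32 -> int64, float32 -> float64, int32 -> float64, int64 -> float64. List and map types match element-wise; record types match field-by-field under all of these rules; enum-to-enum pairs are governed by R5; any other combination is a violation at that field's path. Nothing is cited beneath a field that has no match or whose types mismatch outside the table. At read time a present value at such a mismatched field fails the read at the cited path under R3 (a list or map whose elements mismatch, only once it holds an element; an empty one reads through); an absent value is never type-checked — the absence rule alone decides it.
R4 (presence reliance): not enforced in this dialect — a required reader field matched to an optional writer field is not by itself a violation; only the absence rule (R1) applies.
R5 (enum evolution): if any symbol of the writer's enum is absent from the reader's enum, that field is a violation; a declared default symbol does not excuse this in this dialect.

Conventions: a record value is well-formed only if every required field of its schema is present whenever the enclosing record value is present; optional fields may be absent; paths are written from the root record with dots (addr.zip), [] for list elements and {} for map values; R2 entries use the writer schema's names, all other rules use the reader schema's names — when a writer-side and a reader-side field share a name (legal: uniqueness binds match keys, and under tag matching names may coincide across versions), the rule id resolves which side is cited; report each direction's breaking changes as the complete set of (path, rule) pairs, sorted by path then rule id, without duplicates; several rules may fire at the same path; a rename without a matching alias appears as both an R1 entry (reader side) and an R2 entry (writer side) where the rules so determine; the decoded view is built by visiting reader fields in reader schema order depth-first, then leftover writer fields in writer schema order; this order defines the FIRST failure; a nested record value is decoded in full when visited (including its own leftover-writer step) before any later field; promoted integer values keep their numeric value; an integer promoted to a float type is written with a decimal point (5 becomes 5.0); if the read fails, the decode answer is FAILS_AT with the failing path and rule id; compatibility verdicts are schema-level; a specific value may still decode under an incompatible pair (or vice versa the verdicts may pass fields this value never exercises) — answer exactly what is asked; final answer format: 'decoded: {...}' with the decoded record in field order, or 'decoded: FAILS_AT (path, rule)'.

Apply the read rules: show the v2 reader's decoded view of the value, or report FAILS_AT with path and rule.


in User below, arrows point writer -> reader
decoding the User value with the v2 reader:
  tier := "GUEST"
  extras := {}
  read fails at addr under R1 (no fill)
  => FAILS_AT (addr, R1)
the other User changes do not affect what is asked:
  removed field weight from record User -> matters for User compatibility verdicts, not for this value's decode
  field balance in record Contact: tag 4 changed to 17 -> no rule fires on it and the decoded User view is identical with or without it
  field age in record User: type int64 changed to bool -> matters for User compatibility verdicts, not for this value's decode
  field active in record Contact: optional changed to required -> matters for User compatibility verdicts, not for this value's decode

decoded: FAILS_AT (addr, R1)


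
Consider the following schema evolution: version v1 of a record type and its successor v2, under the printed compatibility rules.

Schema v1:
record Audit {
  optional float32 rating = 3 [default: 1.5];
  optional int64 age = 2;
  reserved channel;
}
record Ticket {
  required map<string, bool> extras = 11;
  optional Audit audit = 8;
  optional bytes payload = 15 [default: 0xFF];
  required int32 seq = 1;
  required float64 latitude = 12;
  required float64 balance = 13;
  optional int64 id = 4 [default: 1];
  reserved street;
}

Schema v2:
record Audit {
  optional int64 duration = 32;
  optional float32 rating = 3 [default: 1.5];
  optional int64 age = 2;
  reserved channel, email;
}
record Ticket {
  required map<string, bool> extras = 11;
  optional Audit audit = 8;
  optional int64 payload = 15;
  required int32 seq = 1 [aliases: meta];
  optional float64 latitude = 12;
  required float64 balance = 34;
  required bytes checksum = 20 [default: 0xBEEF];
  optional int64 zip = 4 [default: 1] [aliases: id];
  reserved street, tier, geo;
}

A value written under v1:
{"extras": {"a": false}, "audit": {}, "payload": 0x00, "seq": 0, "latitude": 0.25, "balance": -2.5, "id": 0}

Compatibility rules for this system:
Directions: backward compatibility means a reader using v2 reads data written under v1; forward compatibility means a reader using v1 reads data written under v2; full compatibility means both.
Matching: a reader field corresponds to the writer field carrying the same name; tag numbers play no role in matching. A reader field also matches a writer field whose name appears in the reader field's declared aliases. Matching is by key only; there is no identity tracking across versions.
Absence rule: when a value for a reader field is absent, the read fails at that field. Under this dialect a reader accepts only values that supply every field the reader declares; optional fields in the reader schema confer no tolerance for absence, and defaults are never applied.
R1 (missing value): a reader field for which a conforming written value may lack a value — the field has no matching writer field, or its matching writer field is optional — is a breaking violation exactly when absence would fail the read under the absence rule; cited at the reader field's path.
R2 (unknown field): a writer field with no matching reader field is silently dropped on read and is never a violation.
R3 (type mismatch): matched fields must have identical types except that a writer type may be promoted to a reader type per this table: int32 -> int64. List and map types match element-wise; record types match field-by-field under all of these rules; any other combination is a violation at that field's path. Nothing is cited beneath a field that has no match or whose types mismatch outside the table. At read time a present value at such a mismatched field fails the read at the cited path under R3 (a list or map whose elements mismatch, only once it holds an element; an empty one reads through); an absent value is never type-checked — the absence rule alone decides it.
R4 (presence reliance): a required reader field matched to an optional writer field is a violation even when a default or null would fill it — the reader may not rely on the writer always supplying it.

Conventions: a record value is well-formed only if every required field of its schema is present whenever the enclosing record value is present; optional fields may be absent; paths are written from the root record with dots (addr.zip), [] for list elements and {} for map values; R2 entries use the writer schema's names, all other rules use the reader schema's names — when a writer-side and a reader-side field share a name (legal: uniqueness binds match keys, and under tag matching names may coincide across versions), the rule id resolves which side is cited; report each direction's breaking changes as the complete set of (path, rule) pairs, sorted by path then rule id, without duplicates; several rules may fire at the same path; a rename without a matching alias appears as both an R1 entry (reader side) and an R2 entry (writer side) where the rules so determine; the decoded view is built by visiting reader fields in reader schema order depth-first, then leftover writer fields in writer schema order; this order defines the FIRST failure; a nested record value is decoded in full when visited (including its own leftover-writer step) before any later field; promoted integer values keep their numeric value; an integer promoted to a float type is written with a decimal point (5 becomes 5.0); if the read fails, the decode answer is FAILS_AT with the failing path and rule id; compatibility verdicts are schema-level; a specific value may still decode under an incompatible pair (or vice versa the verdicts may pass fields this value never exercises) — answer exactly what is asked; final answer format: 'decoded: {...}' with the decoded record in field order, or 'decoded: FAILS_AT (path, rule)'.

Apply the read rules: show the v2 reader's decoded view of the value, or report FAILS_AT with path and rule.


decoded: FAILS_AT (audit.duration, R1)

arrows below run writer -> reader for Ticket
migrating the Ticket value to v2:
  extras := {"a": false}
  read fails at audit.duration under R1 (no fill)
  => FAILS_AT (audit.duration, R1)
checking off the Ticket differences that do not matter here:
  field balance in record Ticket: tag 13 changed to 34 -> no rule fires on it and the decoded Ticket view is identical with or without it
  added field checksum to record Ticket: required bytes, tag 20, default 0xBEEF (in v2 it sits immediately before zip) -> matters for Ticket compatibility verdicts, not for this value's decode
  field payload in record Ticket: type bytes changed to int64 (its default is dropped) -> matters for Ticket compatibility verdicts, not for this value's decode
  field latitude in record Ticket: required changed to optional -> matters for Ticket compatibility verdicts, not for this value's decode
  renamed field id to zip in record Ticket (alias id declared on the renamed field) -> matters for Ticket compatibility verdicts, not for this value's decode


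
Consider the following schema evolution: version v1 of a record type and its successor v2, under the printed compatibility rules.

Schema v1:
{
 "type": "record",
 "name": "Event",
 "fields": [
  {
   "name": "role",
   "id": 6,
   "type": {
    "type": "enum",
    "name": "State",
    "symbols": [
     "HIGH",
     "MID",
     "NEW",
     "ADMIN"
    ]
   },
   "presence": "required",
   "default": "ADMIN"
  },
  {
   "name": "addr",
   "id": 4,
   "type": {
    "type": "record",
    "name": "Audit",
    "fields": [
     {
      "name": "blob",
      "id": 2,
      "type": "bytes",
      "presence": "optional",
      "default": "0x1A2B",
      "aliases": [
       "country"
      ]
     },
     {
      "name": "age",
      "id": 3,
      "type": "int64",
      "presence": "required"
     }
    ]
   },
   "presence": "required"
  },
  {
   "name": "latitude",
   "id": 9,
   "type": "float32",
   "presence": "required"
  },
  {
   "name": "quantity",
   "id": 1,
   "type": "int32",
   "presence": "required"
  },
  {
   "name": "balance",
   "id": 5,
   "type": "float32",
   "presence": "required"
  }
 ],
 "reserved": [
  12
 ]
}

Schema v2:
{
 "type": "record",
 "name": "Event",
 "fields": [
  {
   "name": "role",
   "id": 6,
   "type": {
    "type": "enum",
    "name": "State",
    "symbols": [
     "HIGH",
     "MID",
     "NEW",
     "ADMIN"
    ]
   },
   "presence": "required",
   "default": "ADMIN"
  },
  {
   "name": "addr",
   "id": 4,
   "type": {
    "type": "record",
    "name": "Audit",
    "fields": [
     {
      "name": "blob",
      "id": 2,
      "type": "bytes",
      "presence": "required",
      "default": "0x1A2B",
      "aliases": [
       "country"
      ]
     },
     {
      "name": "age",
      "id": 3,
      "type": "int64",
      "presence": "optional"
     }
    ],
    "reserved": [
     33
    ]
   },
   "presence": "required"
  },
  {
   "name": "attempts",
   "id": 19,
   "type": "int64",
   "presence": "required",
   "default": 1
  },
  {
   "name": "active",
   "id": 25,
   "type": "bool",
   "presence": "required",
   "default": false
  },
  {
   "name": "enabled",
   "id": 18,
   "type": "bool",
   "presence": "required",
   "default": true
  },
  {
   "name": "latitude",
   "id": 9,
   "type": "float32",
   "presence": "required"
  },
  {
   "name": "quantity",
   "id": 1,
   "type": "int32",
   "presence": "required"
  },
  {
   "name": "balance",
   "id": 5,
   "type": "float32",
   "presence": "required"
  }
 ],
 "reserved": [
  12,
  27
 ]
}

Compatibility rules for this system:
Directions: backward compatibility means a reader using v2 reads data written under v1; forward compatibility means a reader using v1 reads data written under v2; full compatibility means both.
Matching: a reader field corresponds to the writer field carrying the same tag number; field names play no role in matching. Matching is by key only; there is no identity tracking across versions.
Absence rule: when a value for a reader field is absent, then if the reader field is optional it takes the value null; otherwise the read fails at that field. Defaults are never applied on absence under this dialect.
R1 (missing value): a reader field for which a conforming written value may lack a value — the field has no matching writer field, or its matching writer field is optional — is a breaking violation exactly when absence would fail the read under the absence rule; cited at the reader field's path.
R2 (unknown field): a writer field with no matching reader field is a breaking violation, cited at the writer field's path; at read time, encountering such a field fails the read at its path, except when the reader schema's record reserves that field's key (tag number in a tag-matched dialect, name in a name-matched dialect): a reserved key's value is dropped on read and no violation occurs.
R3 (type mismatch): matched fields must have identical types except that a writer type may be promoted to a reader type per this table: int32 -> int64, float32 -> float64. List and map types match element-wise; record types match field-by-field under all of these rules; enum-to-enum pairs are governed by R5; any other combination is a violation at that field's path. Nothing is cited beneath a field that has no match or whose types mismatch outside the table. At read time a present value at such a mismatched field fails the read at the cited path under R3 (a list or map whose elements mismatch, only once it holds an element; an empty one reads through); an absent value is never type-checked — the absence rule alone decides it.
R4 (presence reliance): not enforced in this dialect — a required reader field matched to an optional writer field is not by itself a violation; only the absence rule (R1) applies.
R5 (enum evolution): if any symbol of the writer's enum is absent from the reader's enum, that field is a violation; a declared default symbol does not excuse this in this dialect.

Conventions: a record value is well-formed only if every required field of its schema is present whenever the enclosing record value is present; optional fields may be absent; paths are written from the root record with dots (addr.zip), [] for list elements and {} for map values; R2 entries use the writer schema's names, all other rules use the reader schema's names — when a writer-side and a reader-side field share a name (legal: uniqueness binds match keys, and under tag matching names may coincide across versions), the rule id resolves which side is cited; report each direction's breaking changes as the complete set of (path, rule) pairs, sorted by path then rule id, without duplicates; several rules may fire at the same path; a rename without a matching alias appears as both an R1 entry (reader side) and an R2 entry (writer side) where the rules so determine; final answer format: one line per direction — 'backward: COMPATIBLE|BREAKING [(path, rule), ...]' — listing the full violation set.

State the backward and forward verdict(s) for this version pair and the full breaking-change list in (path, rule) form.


backward: BREAKING [(active, R1), (addr.blob, R1), (attempts, R1), (enabled, R1)]; forward: BREAKING [(active, R2), (addr.age, R1), (attempts, R2), (enabled, R2)]

arrows below run writer -> reader for Event
backward for Event (reader v2, writer v1):
  State -> State, writer required: role aligns to role
  Audit -> Audit, writer required: addr aligns to addr
  attempts has no writer counterpart
  active has no writer counterpart
  enabled has no writer counterpart
  float32 -> float32, writer required: latitude aligns to latitude
  int32 -> int32, writer required: quantity aligns to quantity
  float32 -> float32, writer required: balance aligns to balance
  bytes -> bytes, writer optional: addr.blob aligns to addr.blob
  int64 -> int64, writer required: addr.age aligns to addr.age
  R1 fires at active
  R1 fires at addr.blob
  R1 fires at attempts
  R1 fires at enabled
  => 4 violation(s): backward is BREAKING for Event
forward for Event (reader v1, writer v2):
  State -> State, writer required: role aligns to role
  Audit -> Audit, writer required: addr aligns to addr
  float32 -> float32, writer required: latitude aligns to latitude
  int32 -> int32, writer required: quantity aligns to quantity
  float32 -> float32, writer required: balance aligns to balance
  writer attempts: unknown to reader
  writer active: unknown to reader
  writer enabled: unknown to reader
  bytes -> bytes, writer required: addr.blob aligns to addr.blob
  int64 -> int64, writer optional: addr.age aligns to addr.age
  R2 fires at active
  R1 fires at addr.age
  R2 fires at attempts
  R2 fires at enabled
  => 4 violation(s): forward is BREAKING for Event


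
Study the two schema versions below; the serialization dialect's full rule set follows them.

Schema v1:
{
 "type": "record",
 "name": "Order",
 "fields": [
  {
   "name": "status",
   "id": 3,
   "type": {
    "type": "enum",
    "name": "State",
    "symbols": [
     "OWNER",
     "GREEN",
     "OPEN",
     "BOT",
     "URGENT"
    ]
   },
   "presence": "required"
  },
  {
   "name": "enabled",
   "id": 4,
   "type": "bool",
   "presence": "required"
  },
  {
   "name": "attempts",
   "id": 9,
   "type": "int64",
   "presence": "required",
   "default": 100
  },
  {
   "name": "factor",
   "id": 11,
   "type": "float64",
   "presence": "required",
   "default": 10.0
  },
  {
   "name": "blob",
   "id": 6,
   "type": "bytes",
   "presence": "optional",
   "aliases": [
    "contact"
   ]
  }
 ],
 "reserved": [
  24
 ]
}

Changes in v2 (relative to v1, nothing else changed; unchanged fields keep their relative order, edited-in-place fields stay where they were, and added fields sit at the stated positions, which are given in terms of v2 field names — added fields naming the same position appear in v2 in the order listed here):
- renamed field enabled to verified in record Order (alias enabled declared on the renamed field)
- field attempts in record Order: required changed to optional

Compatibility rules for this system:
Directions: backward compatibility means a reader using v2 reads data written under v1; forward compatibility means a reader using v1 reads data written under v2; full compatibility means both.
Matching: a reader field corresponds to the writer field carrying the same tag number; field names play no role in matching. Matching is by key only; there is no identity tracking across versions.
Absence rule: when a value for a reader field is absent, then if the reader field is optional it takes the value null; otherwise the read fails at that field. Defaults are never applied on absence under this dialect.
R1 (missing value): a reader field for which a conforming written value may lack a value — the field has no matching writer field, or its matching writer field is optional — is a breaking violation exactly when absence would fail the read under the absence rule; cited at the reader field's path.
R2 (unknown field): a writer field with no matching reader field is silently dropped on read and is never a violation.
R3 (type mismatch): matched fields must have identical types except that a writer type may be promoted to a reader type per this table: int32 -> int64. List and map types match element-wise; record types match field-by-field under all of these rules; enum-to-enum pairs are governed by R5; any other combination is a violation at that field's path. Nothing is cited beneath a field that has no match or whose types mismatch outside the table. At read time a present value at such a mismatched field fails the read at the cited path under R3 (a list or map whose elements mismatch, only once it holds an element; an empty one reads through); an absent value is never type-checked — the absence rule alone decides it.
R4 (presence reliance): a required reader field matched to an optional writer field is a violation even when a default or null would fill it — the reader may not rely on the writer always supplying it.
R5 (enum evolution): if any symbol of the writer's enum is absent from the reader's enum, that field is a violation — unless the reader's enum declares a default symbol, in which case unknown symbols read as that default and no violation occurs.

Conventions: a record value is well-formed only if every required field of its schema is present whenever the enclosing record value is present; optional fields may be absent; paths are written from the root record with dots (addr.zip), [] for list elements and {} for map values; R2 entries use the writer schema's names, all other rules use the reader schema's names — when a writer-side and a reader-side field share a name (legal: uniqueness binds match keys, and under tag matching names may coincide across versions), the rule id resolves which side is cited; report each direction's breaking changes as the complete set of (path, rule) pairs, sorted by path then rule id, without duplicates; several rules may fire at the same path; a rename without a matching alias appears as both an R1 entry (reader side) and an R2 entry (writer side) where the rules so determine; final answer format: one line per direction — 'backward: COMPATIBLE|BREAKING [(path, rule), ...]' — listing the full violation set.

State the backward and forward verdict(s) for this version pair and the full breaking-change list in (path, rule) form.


in Order below, arrows point writer -> reader
backward for Order (reader v2, writer v1):
  status: paired with writer status (State -> State; writer required)
  verified: paired with writer enabled (bool -> bool; writer required)
  attempts: paired with writer attempts (int64 -> int64; writer required)
  factor: paired with writer factor (float64 -> float64; writer required)
  blob: paired with writer blob (bytes -> bytes; writer optional)
  => no violations; backward on Order: COMPATIBLE
forward for Order (reader v1, writer v2):
  status: paired with writer status (State -> State; writer required)
  enabled: paired with writer verified (bool -> bool; writer required)
  attempts: paired with writer attempts (int64 -> int64; writer optional)
  factor: paired with writer factor (float64 -> float64; writer required)
  blob: paired with writer blob (bytes -> bytes; writer optional)
  R1 fires at attempts
  R4 fires at attempts
  => forward verdict for Order: BREAKING, 2 violation(s)

backward: COMPATIBLE []; forward: BREAKING [(attempts, R1), (attempts, R4)]


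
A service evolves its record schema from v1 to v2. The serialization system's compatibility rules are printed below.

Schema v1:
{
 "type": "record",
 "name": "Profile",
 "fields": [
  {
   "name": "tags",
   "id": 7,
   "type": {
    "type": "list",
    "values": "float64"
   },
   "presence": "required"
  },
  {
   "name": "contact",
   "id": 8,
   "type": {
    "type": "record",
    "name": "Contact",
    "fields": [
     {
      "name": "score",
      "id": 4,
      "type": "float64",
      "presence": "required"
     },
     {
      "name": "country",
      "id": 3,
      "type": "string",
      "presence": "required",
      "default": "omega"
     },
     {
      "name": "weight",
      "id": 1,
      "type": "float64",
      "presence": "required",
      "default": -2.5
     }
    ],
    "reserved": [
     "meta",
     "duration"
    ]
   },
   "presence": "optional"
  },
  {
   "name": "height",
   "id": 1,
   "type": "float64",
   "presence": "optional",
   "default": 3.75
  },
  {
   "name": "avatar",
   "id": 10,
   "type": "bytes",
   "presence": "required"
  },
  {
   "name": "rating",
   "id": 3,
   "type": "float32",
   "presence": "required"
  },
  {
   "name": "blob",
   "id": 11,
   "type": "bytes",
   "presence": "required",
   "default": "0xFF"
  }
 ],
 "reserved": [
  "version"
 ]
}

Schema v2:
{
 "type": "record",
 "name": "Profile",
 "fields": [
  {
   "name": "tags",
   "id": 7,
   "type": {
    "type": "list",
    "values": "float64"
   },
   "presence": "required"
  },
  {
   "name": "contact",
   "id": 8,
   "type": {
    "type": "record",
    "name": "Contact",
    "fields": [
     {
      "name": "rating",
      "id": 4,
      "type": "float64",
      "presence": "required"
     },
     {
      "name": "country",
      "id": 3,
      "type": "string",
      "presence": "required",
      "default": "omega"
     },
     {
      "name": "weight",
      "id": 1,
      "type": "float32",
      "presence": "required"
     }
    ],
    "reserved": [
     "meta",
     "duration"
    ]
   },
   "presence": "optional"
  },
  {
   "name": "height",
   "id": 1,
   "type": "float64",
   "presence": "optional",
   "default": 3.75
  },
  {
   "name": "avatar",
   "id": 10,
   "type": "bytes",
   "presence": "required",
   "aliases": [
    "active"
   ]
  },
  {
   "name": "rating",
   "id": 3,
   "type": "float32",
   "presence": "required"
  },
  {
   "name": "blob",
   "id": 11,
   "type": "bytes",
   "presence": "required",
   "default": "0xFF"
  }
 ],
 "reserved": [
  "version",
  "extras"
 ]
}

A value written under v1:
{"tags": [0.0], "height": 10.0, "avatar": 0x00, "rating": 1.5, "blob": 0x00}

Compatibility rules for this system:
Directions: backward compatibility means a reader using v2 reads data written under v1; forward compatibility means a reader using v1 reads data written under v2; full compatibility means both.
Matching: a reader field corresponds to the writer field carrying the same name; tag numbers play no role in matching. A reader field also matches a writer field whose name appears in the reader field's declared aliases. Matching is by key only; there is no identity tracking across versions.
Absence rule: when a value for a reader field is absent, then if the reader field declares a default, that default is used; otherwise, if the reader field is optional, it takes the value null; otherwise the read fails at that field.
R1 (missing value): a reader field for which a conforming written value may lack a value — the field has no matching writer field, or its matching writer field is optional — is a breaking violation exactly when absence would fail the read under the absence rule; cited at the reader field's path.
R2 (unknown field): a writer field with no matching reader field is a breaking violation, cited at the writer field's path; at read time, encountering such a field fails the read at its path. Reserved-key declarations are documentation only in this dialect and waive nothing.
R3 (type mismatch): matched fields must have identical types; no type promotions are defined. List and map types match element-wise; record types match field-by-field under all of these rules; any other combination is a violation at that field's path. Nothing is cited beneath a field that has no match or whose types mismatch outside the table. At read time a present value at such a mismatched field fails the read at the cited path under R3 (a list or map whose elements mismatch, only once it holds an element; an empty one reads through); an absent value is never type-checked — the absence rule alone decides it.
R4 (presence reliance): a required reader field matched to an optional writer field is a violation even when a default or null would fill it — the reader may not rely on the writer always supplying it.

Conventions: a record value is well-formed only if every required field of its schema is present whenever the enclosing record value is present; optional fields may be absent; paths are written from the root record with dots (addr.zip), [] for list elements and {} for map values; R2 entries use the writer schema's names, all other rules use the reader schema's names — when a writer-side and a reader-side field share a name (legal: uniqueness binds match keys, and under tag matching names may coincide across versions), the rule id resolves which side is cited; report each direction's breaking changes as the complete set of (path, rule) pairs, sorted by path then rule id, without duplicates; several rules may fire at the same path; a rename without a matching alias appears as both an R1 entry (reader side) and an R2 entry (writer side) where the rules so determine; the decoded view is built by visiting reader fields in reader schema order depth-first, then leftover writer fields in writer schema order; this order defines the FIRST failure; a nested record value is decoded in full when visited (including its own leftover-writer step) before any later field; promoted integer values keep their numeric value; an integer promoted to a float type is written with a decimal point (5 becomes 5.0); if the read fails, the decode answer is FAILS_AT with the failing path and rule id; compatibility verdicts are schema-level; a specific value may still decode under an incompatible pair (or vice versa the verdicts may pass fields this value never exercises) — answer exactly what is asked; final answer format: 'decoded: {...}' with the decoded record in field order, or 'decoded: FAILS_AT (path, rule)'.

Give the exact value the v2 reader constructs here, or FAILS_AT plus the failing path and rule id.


each type pair in Profile: writer, then reader
decode (reader v2):
  tags := [0.0]
  contact := null (absent, optional -> null)
  height := 10.0
  avatar := 0x00
  rating := 1.5
  blob := 0x00
  => decoded: {"tags": [0.0], "contact": null, "height": 10.0, "avatar": 0x00, "rating": 1.5, "blob": 0x00}
the other Profile changes do not affect what is asked:
  field weight in record Contact: type float64 changed to float32 (its default is dropped) -> changes Profile's schema-level verdicts only — the decode of this value is the same
  renamed field score to rating in record Contact -> changes Profile's schema-level verdicts only — the decode of this value is the same

decoded: {"tags": [0.0], "contact": null, "height": 10.0, "avatar": 0x00, "rating": 1.5, "blob": 0x00}


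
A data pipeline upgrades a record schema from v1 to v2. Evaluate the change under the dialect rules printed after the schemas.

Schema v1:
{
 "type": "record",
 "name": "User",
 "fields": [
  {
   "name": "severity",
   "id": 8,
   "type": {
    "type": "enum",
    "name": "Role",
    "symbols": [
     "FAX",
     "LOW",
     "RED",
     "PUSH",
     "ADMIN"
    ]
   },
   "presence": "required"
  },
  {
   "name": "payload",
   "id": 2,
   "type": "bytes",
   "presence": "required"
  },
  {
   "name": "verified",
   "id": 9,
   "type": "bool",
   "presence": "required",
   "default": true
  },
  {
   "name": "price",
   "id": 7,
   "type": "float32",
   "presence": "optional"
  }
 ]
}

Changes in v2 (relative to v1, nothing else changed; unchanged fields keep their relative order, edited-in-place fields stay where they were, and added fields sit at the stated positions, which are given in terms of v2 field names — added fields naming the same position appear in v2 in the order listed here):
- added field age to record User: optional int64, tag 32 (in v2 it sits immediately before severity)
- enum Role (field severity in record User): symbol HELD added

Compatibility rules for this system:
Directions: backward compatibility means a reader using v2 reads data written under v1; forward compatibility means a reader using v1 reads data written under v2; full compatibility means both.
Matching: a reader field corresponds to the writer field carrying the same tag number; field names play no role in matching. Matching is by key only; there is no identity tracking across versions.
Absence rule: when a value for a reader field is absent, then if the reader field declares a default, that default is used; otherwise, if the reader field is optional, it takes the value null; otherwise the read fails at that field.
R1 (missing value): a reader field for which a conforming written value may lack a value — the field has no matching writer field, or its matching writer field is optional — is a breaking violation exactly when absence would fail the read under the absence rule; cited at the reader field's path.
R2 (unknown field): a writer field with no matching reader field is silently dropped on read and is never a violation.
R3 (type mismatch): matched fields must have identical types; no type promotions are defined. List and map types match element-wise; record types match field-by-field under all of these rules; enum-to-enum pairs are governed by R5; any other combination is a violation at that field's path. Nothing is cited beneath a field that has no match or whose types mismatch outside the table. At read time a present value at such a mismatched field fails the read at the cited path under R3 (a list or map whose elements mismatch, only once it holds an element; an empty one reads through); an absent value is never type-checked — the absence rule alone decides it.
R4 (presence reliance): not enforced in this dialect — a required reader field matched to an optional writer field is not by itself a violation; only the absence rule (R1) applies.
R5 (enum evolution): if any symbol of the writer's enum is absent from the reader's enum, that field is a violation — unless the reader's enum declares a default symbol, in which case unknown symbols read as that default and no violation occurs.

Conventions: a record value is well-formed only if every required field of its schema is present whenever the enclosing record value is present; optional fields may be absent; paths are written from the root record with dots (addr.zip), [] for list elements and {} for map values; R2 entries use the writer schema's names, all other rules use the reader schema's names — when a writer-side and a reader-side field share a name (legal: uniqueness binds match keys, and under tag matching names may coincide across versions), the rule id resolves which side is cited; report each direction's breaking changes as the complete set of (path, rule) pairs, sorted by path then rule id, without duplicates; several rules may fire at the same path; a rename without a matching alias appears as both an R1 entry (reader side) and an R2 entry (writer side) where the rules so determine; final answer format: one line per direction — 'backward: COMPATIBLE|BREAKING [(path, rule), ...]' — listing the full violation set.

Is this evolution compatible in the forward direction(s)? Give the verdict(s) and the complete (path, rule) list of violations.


forward: BREAKING [(severity, R5)]

arrows below run writer -> reader for User
checking forward for User: reader v1 against writer v2:
  severity: Role -> Role, writer required; from severity
  payload: bytes -> bytes, writer required; from payload
  verified: bool -> bool, writer required; from verified
  price: float32 -> float32, writer optional; from price
  age (writer side), unknown to reader
  violation R5 at severity
  => forward: BREAKING (1)
the rest of the User diff is inert for this question:
  added field age to record User: optional int64, tag 32 (in v2 it sits immediately before severity) -> inert for the asked User verdict: nothing fires


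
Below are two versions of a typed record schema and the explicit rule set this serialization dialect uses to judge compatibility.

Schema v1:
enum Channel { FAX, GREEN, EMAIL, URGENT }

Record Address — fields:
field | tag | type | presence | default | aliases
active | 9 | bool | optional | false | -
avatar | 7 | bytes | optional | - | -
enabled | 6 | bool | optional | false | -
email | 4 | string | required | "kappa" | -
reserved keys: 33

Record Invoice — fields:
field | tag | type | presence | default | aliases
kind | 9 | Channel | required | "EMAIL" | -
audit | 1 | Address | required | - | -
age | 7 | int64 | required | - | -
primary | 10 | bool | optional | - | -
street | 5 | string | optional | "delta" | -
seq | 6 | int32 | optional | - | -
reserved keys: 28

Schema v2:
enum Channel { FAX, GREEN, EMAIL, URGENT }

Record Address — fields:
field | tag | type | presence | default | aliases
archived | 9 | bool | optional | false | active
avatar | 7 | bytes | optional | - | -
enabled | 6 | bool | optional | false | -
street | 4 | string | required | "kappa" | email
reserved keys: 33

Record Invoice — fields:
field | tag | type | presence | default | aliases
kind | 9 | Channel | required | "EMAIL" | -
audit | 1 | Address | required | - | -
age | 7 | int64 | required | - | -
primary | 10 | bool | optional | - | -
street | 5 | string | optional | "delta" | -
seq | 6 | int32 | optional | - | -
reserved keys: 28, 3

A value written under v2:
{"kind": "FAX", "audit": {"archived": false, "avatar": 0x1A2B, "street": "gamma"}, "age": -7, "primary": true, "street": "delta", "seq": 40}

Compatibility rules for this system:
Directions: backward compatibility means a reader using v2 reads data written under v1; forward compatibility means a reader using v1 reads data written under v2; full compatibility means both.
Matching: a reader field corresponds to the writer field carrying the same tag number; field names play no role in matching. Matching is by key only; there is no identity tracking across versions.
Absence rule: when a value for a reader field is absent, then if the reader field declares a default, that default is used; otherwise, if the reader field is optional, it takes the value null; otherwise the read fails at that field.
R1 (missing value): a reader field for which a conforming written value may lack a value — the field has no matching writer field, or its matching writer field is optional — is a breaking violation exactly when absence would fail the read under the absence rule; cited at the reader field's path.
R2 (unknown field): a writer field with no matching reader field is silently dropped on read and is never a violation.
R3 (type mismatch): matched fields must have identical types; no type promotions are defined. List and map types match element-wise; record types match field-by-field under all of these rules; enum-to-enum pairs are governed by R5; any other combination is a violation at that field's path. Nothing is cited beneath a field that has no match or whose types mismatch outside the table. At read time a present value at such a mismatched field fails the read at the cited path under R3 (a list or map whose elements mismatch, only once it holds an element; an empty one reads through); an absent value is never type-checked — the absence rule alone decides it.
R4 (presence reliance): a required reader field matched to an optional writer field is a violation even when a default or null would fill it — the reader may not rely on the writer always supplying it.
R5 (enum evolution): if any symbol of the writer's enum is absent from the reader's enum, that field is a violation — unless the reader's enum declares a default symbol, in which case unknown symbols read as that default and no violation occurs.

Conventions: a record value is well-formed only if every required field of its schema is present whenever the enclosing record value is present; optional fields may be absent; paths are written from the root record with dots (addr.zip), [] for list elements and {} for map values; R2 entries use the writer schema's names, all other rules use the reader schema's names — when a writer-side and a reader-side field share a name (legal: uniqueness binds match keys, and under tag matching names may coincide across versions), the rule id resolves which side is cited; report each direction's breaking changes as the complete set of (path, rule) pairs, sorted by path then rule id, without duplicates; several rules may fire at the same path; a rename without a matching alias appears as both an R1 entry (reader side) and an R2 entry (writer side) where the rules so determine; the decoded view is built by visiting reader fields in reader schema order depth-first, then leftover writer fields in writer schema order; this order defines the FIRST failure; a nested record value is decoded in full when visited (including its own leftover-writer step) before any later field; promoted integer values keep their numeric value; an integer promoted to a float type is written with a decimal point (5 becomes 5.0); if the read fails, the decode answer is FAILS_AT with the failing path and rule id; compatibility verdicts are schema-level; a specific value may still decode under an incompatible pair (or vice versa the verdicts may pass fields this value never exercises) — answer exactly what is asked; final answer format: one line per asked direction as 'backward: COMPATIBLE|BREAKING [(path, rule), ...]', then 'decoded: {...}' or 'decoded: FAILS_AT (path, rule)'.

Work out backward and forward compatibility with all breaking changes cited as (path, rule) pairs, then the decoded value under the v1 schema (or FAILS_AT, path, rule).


backward: COMPATIBLE []; forward: COMPATIBLE []; decoded: {"kind": "FAX", "audit": {"active": false, "avatar": 0x1A2B, "enabled": false, "email": "gamma"}, "age": -7, "primary": true, "street": "delta", "seq": 40}

the writer's type comes first in each Invoice pair
backward pass over Invoice, reader schema v2, writer schema v1:
  Channel -> Channel, writer required: kind aligns to kind
  Address -> Address, writer required: audit aligns to audit
  int64 -> int64, writer required: age aligns to age
  bool -> bool, writer optional: primary aligns to primary
  string -> string, writer optional: street aligns to street
  int32 -> int32, writer optional: seq aligns to seq
  bool -> bool, writer optional: audit.archived aligns to audit.active
  bytes -> bytes, writer optional: audit.avatar aligns to audit.avatar
  bool -> bool, writer optional: audit.enabled aligns to audit.enabled
  string -> string, writer required: audit.street aligns to audit.email
  nothing fires on Invoice: backward is COMPATIBLE
forward pass over Invoice, reader schema v1, writer schema v2:
  Channel -> Channel, writer required: kind aligns to kind
  Address -> Address, writer required: audit aligns to audit
  int64 -> int64, writer required: age aligns to age
  bool -> bool, writer optional: primary aligns to primary
  string -> string, writer optional: street aligns to street
  int32 -> int32, writer optional: seq aligns to seq
  bool -> bool, writer optional: audit.active aligns to audit.archived
  bytes -> bytes, writer optional: audit.avatar aligns to audit.avatar
  bool -> bool, writer optional: audit.enabled aligns to audit.enabled
  string -> string, writer required: audit.email aligns to audit.street
  nothing fires on Invoice: forward is COMPATIBLE
decode walk for Invoice under reader schema v1:
  kind := "FAX"
  audit.active := false (from writer archived)
  audit.avatar := 0x1A2B
  audit.enabled := false (missing; default applied)
  audit.email := "gamma" (from writer street)
  age := -7
  primary := true
  street := "delta"
  seq := 40
  => decoded: {"kind": "FAX", "audit": {"active": false, "avatar": 0x1A2B, "enabled": false, "email": "gamma"}, "age": -7, "primary": true, "street": "delta", "seq": 40}
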